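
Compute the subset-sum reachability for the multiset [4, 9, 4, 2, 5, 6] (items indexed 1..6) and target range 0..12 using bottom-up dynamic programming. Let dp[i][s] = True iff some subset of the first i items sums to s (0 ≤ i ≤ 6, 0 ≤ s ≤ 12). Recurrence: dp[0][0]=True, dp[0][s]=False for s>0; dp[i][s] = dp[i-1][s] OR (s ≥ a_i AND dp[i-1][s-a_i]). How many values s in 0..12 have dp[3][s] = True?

4

i\s   0   1   2   3   4   5   6   7   8   9  10  11  12
  0   T   F   F   F   F   F   F   F   F   F   F   F   F
  1   T   F   F   F   T   F   F   F   F   F   F   F   F
  2   T   F   F   F   T   F   F   F   F   T   F   F   F
  3   T   F   F   F   T   F   F   F   T   T   F   F   F
  4   T   F   T   F   T   F   T   F   T   T   T   T   F
  5   T   F   T   F   T   T   T   T   T   T   T   T   F
  6   T   F   T   F   T   T   T   T   T   T   T   T   T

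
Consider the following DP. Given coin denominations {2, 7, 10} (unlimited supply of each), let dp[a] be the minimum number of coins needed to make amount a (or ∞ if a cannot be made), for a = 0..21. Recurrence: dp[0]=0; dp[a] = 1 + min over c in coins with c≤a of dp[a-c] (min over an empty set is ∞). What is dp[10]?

 a  0  1  2  3  4  5  6  7  8  9 10 11 12 13 14 15 16 17 18 19 20 21
dp  0  -  1  -  2  -  3  1  4  2  1  3  2  4  2  5  3  2  4  3  2  3
(- denotes ∞ / unreachable)

1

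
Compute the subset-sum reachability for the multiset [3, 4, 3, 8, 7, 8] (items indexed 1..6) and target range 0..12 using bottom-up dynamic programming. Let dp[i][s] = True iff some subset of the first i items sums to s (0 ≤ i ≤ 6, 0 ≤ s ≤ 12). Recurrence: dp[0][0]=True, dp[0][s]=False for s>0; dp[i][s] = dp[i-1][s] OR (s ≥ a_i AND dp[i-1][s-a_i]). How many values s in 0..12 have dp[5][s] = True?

9

i\s   0   1   2   3   4   5   6   7   8   9  10  11  12
  0   T   F   F   F   F   F   F   F   F   F   F   F   F
  1   T   F   F   T   F   F   F   F   F   F   F   F   F
  2   T   F   F   T   T   F   F   T   F   F   F   F   F
  3   T   F   F   T   T   F   T   T   F   F   T   F   F
  4   T   F   F   T   T   F   T   T   T   F   T   T   T
  5   T   F   F   T   T   F   T   T   T   F   T   T   T
  6   T   F   F   T   T   F   T   T   T   F   T   T   T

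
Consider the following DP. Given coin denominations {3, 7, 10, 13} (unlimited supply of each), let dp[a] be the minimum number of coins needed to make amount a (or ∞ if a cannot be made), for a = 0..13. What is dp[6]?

 a  0  1  2  3  4  5  6  7  8  9 10 11 12 13
dp  0  -  -  1  -  -  2  1  -  3  1  -  4  1
(- denotes ∞ / unreachable)

2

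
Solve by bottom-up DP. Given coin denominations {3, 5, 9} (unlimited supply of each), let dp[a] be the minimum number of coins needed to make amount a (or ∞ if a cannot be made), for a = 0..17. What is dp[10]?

2

 a  0  1  2  3  4  5  6  7  8  9 10 11 12 13 14 15 16 17
dp  0  -  -  1  -  1  2  -  2  1  2  3  2  3  2  3  4  3
(- denotes ∞ / unreachable)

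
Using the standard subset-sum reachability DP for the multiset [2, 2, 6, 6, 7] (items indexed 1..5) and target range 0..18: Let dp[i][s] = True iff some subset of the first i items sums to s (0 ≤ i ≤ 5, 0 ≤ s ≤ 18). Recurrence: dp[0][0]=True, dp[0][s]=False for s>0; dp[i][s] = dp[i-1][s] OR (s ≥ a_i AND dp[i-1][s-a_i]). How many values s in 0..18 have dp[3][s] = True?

6

i\s   0   1   2   3   4   5   6   7   8   9  10  11  12  13  14  15  16  17  18
  0   T   F   F   F   F   F   F   F   F   F   F   F   F   F   F   F   F   F   F
  1   T   F   T   F   F   F   F   F   F   F   F   F   F   F   F   F   F   F   F
  2   T   F   T   F   T   F   F   F   F   F   F   F   F   F   F   F   F   F   F
  3   T   F   T   F   T   F   T   F   T   F   T   F   F   F   F   F   F   F   F
  4   T   F   T   F   T   F   T   F   T   F   T   F   T   F   T   F   T   F   F
  5   T   F   T   F   T   F   T   T   T   T   T   T   T   T   T   T   T   T   F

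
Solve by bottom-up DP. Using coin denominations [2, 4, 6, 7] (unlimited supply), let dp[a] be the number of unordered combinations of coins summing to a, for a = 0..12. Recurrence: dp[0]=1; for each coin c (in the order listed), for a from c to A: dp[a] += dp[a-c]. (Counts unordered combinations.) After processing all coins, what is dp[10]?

5

after  coin     0     1     2     3     4     5     6     7     8     9    10    11    12
          2     1     0     1     0     1     0     1     0     1     0     1     0     1
          4     1     0     1     0     2     0     2     0     3     0     3     0     4
          6     1     0     1     0     2     0     3     0     4     0     5     0     7
          7     1     0     1     0     2     0     3     1     4     1     5     2     7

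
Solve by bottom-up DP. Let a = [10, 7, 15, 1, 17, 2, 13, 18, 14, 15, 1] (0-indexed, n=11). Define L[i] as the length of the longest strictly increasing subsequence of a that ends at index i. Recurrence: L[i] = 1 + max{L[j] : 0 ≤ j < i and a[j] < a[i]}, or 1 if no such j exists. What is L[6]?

   i    0    1    2    3    4    5    6    7    8    9   10
a[i]   10    7   15    1   17    2   13   18   14   15    1
L[i]    1    1    2    1    3    2    3    4    4    5    1

3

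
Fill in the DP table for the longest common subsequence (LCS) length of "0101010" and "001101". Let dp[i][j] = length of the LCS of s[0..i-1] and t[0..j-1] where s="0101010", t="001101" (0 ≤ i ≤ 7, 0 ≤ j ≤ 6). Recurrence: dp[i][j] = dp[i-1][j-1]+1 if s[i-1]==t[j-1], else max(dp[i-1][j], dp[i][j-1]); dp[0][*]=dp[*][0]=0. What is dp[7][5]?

   ''  0  0  1  1  0  1
''  0  0  0  0  0  0  0
 0  0  1  1  1  1  1  1
 1  0  1  1  2  2  2  2
 0  0  1  2  2  2  3  3
 1  0  1  2  3  3  3  4
 0  0  1  2  3  3  4  4
 1  0  1  2  3  4  4  5
 0  0  1  2  3  4  5  5

5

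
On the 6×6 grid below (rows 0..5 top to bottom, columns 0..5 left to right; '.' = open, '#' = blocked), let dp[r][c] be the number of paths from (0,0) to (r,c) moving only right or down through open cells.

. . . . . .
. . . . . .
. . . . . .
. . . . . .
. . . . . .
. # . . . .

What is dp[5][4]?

r\c   0   1   2   3   4   5
  0   1   1   1   1   1   1
  1   1   2   3   4   5   6
  2   1   3   6  10  15  21
  3   1   4  10  20  35  56
  4   1   5  15  35  70 126
  5   1   0  15  50 120 246

120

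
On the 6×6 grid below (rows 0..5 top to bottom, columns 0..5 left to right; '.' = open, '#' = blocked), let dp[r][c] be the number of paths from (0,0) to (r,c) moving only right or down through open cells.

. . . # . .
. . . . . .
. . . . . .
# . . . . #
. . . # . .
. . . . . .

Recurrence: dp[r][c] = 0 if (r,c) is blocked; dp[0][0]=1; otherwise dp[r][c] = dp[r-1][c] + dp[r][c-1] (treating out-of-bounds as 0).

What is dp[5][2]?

r\c   0   1   2   3   4   5
  0   1   1   1   0   0   0
  1   1   2   3   3   3   3
  2   1   3   6   9  12  15
  3   0   3   9  18  30   0
  4   0   3  12   0  30  30
  5   0   3  15  15  45  75

15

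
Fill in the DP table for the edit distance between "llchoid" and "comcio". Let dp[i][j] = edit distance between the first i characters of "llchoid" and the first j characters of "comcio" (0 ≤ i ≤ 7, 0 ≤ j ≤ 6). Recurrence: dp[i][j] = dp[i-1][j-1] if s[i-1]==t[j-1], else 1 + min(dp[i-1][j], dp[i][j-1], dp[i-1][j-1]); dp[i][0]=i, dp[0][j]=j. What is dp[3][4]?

   ''  c  o  m  c  i  o
''  0  1  2  3  4  5  6
 l  1  1  2  3  4  5  6
 l  2  2  2  3  4  5  6
 c  3  2  3  3  3  4  5
 h  4  3  3  4  4  4  5
 o  5  4  3  4  5  5  4
 i  6  5  4  4  5  5  5
 d  7  6  5  5  5  6  6

3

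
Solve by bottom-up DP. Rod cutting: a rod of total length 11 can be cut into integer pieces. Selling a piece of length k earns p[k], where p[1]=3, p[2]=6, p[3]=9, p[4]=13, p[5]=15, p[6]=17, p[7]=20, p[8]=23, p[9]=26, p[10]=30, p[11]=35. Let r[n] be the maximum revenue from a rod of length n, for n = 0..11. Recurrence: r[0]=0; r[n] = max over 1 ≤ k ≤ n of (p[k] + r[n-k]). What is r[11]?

35

   n    0    1    2    3    4    5    6    7    8    9   10   11
r[n]    0    3    6    9   13   16   19   22   26   29   32   35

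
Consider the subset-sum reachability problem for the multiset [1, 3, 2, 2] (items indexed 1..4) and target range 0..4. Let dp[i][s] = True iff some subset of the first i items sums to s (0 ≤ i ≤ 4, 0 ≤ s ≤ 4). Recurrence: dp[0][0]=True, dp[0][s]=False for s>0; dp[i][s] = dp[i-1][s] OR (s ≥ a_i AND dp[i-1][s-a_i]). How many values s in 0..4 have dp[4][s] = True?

i\s   0   1   2   3   4
  0   T   F   F   F   F
  1   T   T   F   F   F
  2   T   T   F   T   T
  3   T   T   T   T   T
  4   T   T   T   T   T

5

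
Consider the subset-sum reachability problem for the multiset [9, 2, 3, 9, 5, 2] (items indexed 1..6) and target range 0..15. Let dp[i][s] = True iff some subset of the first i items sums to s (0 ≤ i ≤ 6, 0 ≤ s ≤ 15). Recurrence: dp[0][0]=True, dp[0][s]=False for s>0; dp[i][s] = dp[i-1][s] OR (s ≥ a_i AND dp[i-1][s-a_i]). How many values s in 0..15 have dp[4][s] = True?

8

i\s   0   1   2   3   4   5   6   7   8   9  10  11  12  13  14  15
  0   T   F   F   F   F   F   F   F   F   F   F   F   F   F   F   F
  1   T   F   F   F   F   F   F   F   F   T   F   F   F   F   F   F
  2   T   F   T   F   F   F   F   F   F   T   F   T   F   F   F   F
  3   T   F   T   T   F   T   F   F   F   T   F   T   T   F   T   F
  4   T   F   T   T   F   T   F   F   F   T   F   T   T   F   T   F
  5   T   F   T   T   F   T   F   T   T   T   T   T   T   F   T   F
  6   T   F   T   T   T   T   F   T   T   T   T   T   T   T   T   F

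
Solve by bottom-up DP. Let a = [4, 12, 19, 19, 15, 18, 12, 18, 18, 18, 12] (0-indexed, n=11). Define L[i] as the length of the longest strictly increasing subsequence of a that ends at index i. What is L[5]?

   i    0    1    2    3    4    5    6    7    8    9   10
a[i]    4   12   19   19   15   18   12   18   18   18   12
L[i]    1    2    3    3    3    4    2    4    4    4    2

4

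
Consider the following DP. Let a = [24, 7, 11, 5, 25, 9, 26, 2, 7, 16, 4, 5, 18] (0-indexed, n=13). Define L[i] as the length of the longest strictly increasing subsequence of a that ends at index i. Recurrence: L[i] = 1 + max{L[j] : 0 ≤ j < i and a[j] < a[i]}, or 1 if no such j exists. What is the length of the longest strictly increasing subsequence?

4

   i    0    1    2    3    4    5    6    7    8    9   10   11   12
a[i]   24    7   11    5   25    9   26    2    7   16    4    5   18
L[i]    1    1    2    1    3    2    4    1    2    3    2    3    4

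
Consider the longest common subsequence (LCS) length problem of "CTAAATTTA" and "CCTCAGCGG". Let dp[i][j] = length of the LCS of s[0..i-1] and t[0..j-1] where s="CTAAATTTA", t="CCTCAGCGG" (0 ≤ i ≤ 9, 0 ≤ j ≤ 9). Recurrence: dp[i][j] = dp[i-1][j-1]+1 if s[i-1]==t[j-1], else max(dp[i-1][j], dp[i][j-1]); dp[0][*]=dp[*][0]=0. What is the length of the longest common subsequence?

   ''  C  C  T  C  A  G  C  G  G
''  0  0  0  0  0  0  0  0  0  0
 C  0  1  1  1  1  1  1  1  1  1
 T  0  1  1  2  2  2  2  2  2  2
 A  0  1  1  2  2  3  3  3  3  3
 A  0  1  1  2  2  3  3  3  3  3
 A  0  1  1  2  2  3  3  3  3  3
 T  0  1  1  2  2  3  3  3  3  3
 T  0  1  1  2  2  3  3  3  3  3
 T  0  1  1  2  2  3  3  3  3  3
 A  0  1  1  2  2  3  3  3  3  3

3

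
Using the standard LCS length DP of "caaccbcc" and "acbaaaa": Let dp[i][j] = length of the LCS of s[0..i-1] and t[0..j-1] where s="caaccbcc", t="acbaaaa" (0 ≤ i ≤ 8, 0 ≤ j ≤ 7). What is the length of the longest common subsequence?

3

   ''  a  c  b  a  a  a  a
''  0  0  0  0  0  0  0  0
 c  0  0  1  1  1  1  1  1
 a  0  1  1  1  2  2  2  2
 a  0  1  1  1  2  3  3  3
 c  0  1  2  2  2  3  3  3
 c  0  1  2  2  2  3  3  3
 b  0  1  2  3  3  3  3  3
 c  0  1  2  3  3  3  3  3
 c  0  1  2  3  3  3  3  3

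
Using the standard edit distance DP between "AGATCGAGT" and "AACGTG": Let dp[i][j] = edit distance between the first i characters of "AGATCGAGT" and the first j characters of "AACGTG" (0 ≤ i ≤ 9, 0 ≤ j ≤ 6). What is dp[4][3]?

   ''  A  A  C  G  T  G
''  0  1  2  3  4  5  6
 A  1  0  1  2  3  4  5
 G  2  1  1  2  2  3  4
 A  3  2  1  2  3  3  4
 T  4  3  2  2  3  3  4
 C  5  4  3  2  3  4  4
 G  6  5  4  3  2  3  4
 A  7  6  5  4  3  3  4
 G  8  7  6  5  4  4  3
 T  9  8  7  6  5  4  4

2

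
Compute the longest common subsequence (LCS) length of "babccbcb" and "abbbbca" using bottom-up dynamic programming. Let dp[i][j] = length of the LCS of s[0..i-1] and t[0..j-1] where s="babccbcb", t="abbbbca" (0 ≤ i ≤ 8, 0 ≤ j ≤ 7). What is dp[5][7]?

3

   ''  a  b  b  b  b  c  a
''  0  0  0  0  0  0  0  0
 b  0  0  1  1  1  1  1  1
 a  0  1  1  1  1  1  1  2
 b  0  1  2  2  2  2  2  2
 c  0  1  2  2  2  2  3  3
 c  0  1  2  2  2  2  3  3
 b  0  1  2  3  3  3  3  3
 c  0  1  2  3  3  3  4  4
 b  0  1  2  3  4  4  4  4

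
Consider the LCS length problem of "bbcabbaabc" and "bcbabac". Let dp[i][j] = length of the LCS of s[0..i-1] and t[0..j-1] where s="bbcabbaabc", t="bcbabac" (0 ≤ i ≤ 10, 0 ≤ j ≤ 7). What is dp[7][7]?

5

   ''  b  c  b  a  b  a  c
''  0  0  0  0  0  0  0  0
 b  0  1  1  1  1  1  1  1
 b  0  1  1  2  2  2  2  2
 c  0  1  2  2  2  2  2  3
 a  0  1  2  2  3  3  3  3
 b  0  1  2  3  3  4  4  4
 b  0  1  2  3  3  4  4  4
 a  0  1  2  3  4  4  5  5
 a  0  1  2  3  4  4  5  5
 b  0  1  2  3  4  5  5  5
 c  0  1  2  3  4  5  5  6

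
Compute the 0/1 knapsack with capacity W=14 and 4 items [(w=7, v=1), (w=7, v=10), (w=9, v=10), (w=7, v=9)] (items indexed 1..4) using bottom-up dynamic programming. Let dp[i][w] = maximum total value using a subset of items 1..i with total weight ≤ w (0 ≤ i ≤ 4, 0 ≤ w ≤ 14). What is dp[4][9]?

i\w   0   1   2   3   4   5   6   7   8   9  10  11  12  13  14
  0   0   0   0   0   0   0   0   0   0   0   0   0   0   0   0
  1   0   0   0   0   0   0   0   1   1   1   1   1   1   1   1
  2   0   0   0   0   0   0   0  10  10  10  10  10  10  10  11
  3   0   0   0   0   0   0   0  10  10  10  10  10  10  10  11
  4   0   0   0   0   0   0   0  10  10  10  10  10  10  10  19

10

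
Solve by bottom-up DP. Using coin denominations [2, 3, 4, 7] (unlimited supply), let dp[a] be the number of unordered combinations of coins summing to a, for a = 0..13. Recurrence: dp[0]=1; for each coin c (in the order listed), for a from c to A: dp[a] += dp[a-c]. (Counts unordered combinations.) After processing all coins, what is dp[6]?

3

after  coin     0     1     2     3     4     5     6     7     8     9    10    11    12    13
          2     1     0     1     0     1     0     1     0     1     0     1     0     1     0
          3     1     0     1     1     1     1     2     1     2     2     2     2     3     2
          4     1     0     1     1     2     1     3     2     4     3     5     4     7     5
          7     1     0     1     1     2     1     3     3     4     4     6     6     8     8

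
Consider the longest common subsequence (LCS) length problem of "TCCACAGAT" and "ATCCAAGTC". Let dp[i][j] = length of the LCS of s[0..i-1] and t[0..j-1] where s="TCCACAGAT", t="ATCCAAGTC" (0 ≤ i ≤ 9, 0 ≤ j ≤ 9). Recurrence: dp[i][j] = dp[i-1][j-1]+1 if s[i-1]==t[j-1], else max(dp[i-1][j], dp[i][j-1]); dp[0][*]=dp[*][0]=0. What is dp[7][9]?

   ''  A  T  C  C  A  A  G  T  C
''  0  0  0  0  0  0  0  0  0  0
 T  0  0  1  1  1  1  1  1  1  1
 C  0  0  1  2  2  2  2  2  2  2
 C  0  0  1  2  3  3  3  3  3  3
 A  0  1  1  2  3  4  4  4  4  4
 C  0  1  1  2  3  4  4  4  4  5
 A  0  1  1  2  3  4  5  5  5  5
 G  0  1  1  2  3  4  5  6  6  6
 A  0  1  1  2  3  4  5  6  6  6
 T  0  1  2  2  3  4  5  6  7  7

6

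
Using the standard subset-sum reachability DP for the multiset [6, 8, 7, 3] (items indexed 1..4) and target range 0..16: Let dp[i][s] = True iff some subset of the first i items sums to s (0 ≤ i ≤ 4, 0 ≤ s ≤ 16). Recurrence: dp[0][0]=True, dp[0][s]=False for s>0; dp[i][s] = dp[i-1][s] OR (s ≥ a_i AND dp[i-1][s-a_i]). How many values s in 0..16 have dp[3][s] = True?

i\s   0   1   2   3   4   5   6   7   8   9  10  11  12  13  14  15  16
  0   T   F   F   F   F   F   F   F   F   F   F   F   F   F   F   F   F
  1   T   F   F   F   F   F   T   F   F   F   F   F   F   F   F   F   F
  2   T   F   F   F   F   F   T   F   T   F   F   F   F   F   T   F   F
  3   T   F   F   F   F   F   T   T   T   F   F   F   F   T   T   T   F
  4   T   F   F   T   F   F   T   T   T   T   T   T   F   T   T   T   T

7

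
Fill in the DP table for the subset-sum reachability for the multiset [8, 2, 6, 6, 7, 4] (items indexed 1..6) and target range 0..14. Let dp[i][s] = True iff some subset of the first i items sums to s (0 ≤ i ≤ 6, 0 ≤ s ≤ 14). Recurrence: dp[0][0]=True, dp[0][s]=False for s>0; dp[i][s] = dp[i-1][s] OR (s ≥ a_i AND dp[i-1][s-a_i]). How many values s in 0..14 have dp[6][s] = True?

12

i\s   0   1   2   3   4   5   6   7   8   9  10  11  12  13  14
  0   T   F   F   F   F   F   F   F   F   F   F   F   F   F   F
  1   T   F   F   F   F   F   F   F   T   F   F   F   F   F   F
  2   T   F   T   F   F   F   F   F   T   F   T   F   F   F   F
  3   T   F   T   F   F   F   T   F   T   F   T   F   F   F   T
  4   T   F   T   F   F   F   T   F   T   F   T   F   T   F   T
  5   T   F   T   F   F   F   T   T   T   T   T   F   T   T   T
  6   T   F   T   F   T   F   T   T   T   T   T   T   T   T   T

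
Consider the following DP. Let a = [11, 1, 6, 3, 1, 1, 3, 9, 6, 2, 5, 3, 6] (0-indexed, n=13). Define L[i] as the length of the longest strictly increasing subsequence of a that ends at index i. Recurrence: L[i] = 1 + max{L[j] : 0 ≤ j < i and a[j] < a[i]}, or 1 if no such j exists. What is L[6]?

   i    0    1    2    3    4    5    6    7    8    9   10   11   12
a[i]   11    1    6    3    1    1    3    9    6    2    5    3    6
L[i]    1    1    2    2    1    1    2    3    3    2    3    3    4

2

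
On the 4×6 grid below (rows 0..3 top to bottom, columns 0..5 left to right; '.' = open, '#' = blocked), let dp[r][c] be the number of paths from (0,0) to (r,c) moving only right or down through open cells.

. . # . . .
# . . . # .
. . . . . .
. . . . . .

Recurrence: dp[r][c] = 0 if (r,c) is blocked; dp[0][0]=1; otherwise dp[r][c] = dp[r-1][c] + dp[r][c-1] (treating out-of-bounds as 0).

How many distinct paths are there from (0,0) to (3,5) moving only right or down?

r\c   0   1   2   3   4   5
  0   1   1   0   0   0   0
  1   0   1   1   1   0   0
  2   0   1   2   3   3   3
  3   0   1   3   6   9  12

12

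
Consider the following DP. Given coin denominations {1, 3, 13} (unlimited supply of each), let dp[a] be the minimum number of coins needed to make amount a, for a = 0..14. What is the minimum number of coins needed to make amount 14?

2

 a  0  1  2  3  4  5  6  7  8  9 10 11 12 13 14
dp  0  1  2  1  2  3  2  3  4  3  4  5  4  1  2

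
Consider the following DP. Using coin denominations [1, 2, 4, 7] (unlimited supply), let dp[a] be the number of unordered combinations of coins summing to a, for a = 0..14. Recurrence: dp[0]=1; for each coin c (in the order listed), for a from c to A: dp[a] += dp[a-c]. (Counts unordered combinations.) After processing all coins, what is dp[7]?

7

after  coin     0     1     2     3     4     5     6     7     8     9    10    11    12    13    14
          1     1     1     1     1     1     1     1     1     1     1     1     1     1     1     1
          2     1     1     2     2     3     3     4     4     5     5     6     6     7     7     8
          4     1     1     2     2     4     4     6     6     9     9    12    12    16    16    20
          7     1     1     2     2     4     4     6     7    10    11    14    16    20    22    27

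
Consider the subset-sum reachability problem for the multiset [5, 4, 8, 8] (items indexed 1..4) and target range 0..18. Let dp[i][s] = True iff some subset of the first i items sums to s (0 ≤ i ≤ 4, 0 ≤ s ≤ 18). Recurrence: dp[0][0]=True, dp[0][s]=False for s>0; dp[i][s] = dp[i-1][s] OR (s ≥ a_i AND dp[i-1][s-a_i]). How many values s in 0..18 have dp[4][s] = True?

i\s   0   1   2   3   4   5   6   7   8   9  10  11  12  13  14  15  16  17  18
  0   T   F   F   F   F   F   F   F   F   F   F   F   F   F   F   F   F   F   F
  1   T   F   F   F   F   T   F   F   F   F   F   F   F   F   F   F   F   F   F
  2   T   F   F   F   T   T   F   F   F   T   F   F   F   F   F   F   F   F   F
  3   T   F   F   F   T   T   F   F   T   T   F   F   T   T   F   F   F   T   F
  4   T   F   F   F   T   T   F   F   T   T   F   F   T   T   F   F   T   T   F

9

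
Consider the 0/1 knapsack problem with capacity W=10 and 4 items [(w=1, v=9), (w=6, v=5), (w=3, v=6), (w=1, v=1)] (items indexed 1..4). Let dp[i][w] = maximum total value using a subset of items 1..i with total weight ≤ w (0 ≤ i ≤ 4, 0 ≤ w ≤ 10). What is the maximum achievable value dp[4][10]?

i\w   0   1   2   3   4   5   6   7   8   9  10
  0   0   0   0   0   0   0   0   0   0   0   0
  1   0   9   9   9   9   9   9   9   9   9   9
  2   0   9   9   9   9   9   9  14  14  14  14
  3   0   9   9   9  15  15  15  15  15  15  20
  4   0   9  10  10  15  16  16  16  16  16  20

20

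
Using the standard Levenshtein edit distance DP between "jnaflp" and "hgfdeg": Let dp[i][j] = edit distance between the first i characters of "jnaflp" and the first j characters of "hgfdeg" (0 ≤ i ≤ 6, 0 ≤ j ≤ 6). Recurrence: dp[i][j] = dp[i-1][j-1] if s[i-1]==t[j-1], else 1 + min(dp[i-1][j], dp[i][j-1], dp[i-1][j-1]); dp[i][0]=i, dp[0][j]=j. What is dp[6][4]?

5

   ''  h  g  f  d  e  g
''  0  1  2  3  4  5  6
 j  1  1  2  3  4  5  6
 n  2  2  2  3  4  5  6
 a  3  3  3  3  4  5  6
 f  4  4  4  3  4  5  6
 l  5  5  5  4  4  5  6
 p  6  6  6  5  5  5  6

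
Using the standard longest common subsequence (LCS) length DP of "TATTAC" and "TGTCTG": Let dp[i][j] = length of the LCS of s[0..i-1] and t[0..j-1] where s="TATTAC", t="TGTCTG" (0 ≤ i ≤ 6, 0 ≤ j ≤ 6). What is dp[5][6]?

   ''  T  G  T  C  T  G
''  0  0  0  0  0  0  0
 T  0  1  1  1  1  1  1
 A  0  1  1  1  1  1  1
 T  0  1  1  2  2  2  2
 T  0  1  1  2  2  3  3
 A  0  1  1  2  2  3  3
 C  0  1  1  2  3  3  3

3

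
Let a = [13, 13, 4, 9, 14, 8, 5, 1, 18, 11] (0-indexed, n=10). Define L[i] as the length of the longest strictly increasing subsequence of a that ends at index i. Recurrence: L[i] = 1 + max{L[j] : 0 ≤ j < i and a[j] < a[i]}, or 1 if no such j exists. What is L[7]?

   i    0    1    2    3    4    5    6    7    8    9
a[i]   13   13    4    9   14    8    5    1   18   11
L[i]    1    1    1    2    3    2    2    1    4    3

1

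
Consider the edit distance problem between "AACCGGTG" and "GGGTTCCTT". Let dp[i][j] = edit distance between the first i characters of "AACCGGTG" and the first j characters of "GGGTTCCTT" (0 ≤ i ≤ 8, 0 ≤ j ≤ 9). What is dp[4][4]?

   ''  G  G  G  T  T  C  C  T  T
''  0  1  2  3  4  5  6  7  8  9
 A  1  1  2  3  4  5  6  7  8  9
 A  2  2  2  3  4  5  6  7  8  9
 C  3  3  3  3  4  5  5  6  7  8
 C  4  4  4  4  4  5  5  5  6  7
 G  5  4  4  4  5  5  6  6  6  7
 G  6  5  4  4  5  6  6  7  7  7
 T  7  6  5  5  4  5  6  7  7  7
 G  8  7  6  5  5  5  6  7  8  8

4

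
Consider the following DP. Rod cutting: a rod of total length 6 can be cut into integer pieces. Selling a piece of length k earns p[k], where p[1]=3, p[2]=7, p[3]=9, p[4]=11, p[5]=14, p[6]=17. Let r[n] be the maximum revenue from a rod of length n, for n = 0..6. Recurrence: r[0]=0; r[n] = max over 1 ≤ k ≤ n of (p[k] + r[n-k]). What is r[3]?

   n    0    1    2    3    4    5    6
r[n]    0    3    7   10   14   17   21

10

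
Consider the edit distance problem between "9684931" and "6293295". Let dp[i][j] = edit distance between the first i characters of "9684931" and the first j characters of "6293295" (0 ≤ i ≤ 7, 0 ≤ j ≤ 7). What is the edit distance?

6

   ''  6  2  9  3  2  9  5
''  0  1  2  3  4  5  6  7
 9  1  1  2  2  3  4  5  6
 6  2  1  2  3  3  4  5  6
 8  3  2  2  3  4  4  5  6
 4  4  3  3  3  4  5  5  6
 9  5  4  4  3  4  5  5  6
 3  6  5  5  4  3  4  5  6
 1  7  6  6  5  4  4  5  6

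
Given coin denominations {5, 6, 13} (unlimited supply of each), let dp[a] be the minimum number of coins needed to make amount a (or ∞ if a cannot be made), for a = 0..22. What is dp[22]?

4

 a  0  1  2  3  4  5  6  7  8  9 10 11 12 13 14 15 16 17 18 19 20 21 22
dp  0  -  -  -  -  1  1  -  -  -  2  2  2  1  -  3  3  3  2  2  4  4  4
(- denotes ∞ / unreachable)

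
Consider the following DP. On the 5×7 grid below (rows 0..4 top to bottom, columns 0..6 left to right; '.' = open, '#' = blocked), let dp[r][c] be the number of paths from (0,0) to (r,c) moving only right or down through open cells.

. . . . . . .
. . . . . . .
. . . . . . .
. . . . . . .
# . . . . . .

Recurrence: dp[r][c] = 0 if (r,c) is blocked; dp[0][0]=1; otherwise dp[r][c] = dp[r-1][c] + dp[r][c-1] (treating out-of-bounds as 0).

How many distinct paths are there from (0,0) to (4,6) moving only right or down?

209

r\c   0   1   2   3   4   5   6
  0   1   1   1   1   1   1   1
  1   1   2   3   4   5   6   7
  2   1   3   6  10  15  21  28
  3   1   4  10  20  35  56  84
  4   0   4  14  34  69 125 209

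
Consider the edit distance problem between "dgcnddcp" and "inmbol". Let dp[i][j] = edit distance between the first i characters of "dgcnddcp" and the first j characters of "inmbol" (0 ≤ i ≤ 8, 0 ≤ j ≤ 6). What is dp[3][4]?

4

   ''  i  n  m  b  o  l
''  0  1  2  3  4  5  6
 d  1  1  2  3  4  5  6
 g  2  2  2  3  4  5  6
 c  3  3  3  3  4  5  6
 n  4  4  3  4  4  5  6
 d  5  5  4  4  5  5  6
 d  6  6  5  5  5  6  6
 c  7  7  6  6  6  6  7
 p  8  8  7  7  7  7  7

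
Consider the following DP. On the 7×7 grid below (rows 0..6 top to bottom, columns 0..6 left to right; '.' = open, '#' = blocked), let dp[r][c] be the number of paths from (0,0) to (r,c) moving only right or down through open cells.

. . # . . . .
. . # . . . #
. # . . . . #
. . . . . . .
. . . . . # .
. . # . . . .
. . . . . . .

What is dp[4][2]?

3

r\c   0   1   2   3   4   5   6
  0   1   1   0   0   0   0   0
  1   1   2   0   0   0   0   0
  2   1   0   0   0   0   0   0
  3   1   1   1   1   1   1   1
  4   1   2   3   4   5   0   1
  5   1   3   0   4   9   9  10
  6   1   4   4   8  17  26  36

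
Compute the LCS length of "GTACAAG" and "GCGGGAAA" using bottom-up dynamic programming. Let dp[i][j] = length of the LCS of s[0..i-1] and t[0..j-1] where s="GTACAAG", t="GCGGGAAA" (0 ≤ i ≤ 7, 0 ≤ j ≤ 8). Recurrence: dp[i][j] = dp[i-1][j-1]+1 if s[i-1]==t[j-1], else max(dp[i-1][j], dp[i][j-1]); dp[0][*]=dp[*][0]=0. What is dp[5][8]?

   ''  G  C  G  G  G  A  A  A
''  0  0  0  0  0  0  0  0  0
 G  0  1  1  1  1  1  1  1  1
 T  0  1  1  1  1  1  1  1  1
 A  0  1  1  1  1  1  2  2  2
 C  0  1  2  2  2  2  2  2  2
 A  0  1  2  2  2  2  3  3  3
 A  0  1  2  2  2  2  3  4  4
 G  0  1  2  3  3  3  3  4  4

3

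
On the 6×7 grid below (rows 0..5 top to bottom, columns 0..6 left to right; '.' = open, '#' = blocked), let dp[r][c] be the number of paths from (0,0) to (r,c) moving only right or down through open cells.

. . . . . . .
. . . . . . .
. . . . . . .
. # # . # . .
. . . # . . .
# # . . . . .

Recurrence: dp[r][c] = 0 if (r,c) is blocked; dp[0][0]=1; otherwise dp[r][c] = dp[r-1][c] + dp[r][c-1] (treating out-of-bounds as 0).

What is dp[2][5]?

r\c   0   1   2   3   4   5   6
  0   1   1   1   1   1   1   1
  1   1   2   3   4   5   6   7
  2   1   3   6  10  15  21  28
  3   1   0   0  10   0  21  49
  4   1   1   1   0   0  21  70
  5   0   0   1   1   1  22  92

21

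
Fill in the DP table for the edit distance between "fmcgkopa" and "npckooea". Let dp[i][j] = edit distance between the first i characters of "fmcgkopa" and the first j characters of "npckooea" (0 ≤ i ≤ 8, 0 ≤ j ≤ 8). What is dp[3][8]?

7

   ''  n  p  c  k  o  o  e  a
''  0  1  2  3  4  5  6  7  8
 f  1  1  2  3  4  5  6  7  8
 m  2  2  2  3  4  5  6  7  8
 c  3  3  3  2  3  4  5  6  7
 g  4  4  4  3  3  4  5  6  7
 k  5  5  5  4  3  4  5  6  7
 o  6  6  6  5  4  3  4  5  6
 p  7  7  6  6  5  4  4  5  6
 a  8  8  7  7  6  5  5  5  5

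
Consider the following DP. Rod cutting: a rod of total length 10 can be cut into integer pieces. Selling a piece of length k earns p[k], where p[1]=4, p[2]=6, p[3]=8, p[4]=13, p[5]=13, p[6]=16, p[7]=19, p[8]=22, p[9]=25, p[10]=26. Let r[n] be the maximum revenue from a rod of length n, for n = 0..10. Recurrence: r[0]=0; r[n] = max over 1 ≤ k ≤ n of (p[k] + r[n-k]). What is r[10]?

   n    0    1    2    3    4    5    6    7    8    9   10
r[n]    0    4    8   12   16   20   24   28   32   36   40

40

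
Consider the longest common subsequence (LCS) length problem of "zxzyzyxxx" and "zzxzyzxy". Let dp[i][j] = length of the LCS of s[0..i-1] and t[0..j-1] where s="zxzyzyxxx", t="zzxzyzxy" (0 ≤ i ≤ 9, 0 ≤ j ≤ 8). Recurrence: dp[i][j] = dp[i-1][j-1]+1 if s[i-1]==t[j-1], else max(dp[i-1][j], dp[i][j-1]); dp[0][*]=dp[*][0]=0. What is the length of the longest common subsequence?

6

   ''  z  z  x  z  y  z  x  y
''  0  0  0  0  0  0  0  0  0
 z  0  1  1  1  1  1  1  1  1
 x  0  1  1  2  2  2  2  2  2
 z  0  1  2  2  3  3  3  3  3
 y  0  1  2  2  3  4  4  4  4
 z  0  1  2  2  3  4  5  5  5
 y  0  1  2  2  3  4  5  5  6
 x  0  1  2  3  3  4  5  6  6
 x  0  1  2  3  3  4  5  6  6
 x  0  1  2  3  3  4  5  6  6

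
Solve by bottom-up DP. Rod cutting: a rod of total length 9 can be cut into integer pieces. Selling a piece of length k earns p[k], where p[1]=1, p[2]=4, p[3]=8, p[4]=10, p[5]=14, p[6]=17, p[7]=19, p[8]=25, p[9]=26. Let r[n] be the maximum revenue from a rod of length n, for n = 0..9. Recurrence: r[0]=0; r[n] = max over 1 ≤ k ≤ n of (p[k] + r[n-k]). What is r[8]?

25

   n    0    1    2    3    4    5    6    7    8    9
r[n]    0    1    4    8   10   14   17   19   25   26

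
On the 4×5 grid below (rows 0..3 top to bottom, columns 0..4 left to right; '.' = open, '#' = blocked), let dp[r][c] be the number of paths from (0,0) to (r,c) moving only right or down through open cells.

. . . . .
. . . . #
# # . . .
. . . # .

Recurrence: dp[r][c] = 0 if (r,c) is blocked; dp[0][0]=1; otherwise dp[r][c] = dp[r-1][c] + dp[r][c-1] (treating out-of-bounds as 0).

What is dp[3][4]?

r\c   0   1   2   3   4
  0   1   1   1   1   1
  1   1   2   3   4   0
  2   0   0   3   7   7
  3   0   0   3   0   7

7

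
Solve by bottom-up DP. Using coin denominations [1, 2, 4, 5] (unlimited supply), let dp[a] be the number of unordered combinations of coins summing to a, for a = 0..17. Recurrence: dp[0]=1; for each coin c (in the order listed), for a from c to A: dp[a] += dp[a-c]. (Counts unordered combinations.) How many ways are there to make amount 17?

after  coin     0     1     2     3     4     5     6     7     8     9    10    11    12    13    14    15    16    17
          1     1     1     1     1     1     1     1     1     1     1     1     1     1     1     1     1     1     1
          2     1     1     2     2     3     3     4     4     5     5     6     6     7     7     8     8     9     9
          4     1     1     2     2     4     4     6     6     9     9    12    12    16    16    20    20    25    25
          5     1     1     2     2     4     5     7     8    11    13    17    19    24    27    33    37    44    49

49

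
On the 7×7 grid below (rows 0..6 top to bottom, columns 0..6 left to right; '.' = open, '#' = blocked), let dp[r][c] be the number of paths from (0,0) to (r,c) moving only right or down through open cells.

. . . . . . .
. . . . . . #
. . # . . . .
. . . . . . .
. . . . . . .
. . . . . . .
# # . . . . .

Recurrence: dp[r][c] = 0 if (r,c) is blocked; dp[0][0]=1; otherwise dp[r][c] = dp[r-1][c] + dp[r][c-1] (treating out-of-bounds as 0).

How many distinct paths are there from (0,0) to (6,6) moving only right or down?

490

r\c   0   1   2   3   4   5   6
  0   1   1   1   1   1   1   1
  1   1   2   3   4   5   6   0
  2   1   3   0   4   9  15  15
  3   1   4   4   8  17  32  47
  4   1   5   9  17  34  66 113
  5   1   6  15  32  66 132 245
  6   0   0  15  47 113 245 490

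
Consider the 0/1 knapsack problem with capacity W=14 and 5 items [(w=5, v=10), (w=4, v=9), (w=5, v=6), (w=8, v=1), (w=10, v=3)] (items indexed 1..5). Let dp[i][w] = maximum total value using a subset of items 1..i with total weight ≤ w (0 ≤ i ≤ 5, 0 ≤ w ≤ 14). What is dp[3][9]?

19

i\w   0   1   2   3   4   5   6   7   8   9  10  11  12  13  14
  0   0   0   0   0   0   0   0   0   0   0   0   0   0   0   0
  1   0   0   0   0   0  10  10  10  10  10  10  10  10  10  10
  2   0   0   0   0   9  10  10  10  10  19  19  19  19  19  19
  3   0   0   0   0   9  10  10  10  10  19  19  19  19  19  25
  4   0   0   0   0   9  10  10  10  10  19  19  19  19  19  25
  5   0   0   0   0   9  10  10  10  10  19  19  19  19  19  25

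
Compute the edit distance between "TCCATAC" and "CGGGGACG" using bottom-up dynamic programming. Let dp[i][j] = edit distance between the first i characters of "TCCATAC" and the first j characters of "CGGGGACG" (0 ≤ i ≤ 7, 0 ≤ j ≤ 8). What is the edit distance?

   ''  C  G  G  G  G  A  C  G
''  0  1  2  3  4  5  6  7  8
 T  1  1  2  3  4  5  6  7  8
 C  2  1  2  3  4  5  6  6  7
 C  3  2  2  3  4  5  6  6  7
 A  4  3  3  3  4  5  5  6  7
 T  5  4  4  4  4  5  6  6  7
 A  6  5  5  5  5  5  5  6  7
 C  7  6  6  6  6  6  6  5  6

6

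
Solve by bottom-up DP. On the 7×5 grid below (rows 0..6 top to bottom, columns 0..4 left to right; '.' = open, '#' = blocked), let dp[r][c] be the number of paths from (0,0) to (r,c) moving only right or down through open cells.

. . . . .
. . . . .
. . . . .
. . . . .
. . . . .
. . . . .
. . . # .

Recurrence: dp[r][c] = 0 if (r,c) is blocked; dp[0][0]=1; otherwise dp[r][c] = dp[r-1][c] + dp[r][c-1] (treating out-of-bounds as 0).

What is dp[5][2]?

21

r\c   0   1   2   3   4
  0   1   1   1   1   1
  1   1   2   3   4   5
  2   1   3   6  10  15
  3   1   4  10  20  35
  4   1   5  15  35  70
  5   1   6  21  56 126
  6   1   7  28   0 126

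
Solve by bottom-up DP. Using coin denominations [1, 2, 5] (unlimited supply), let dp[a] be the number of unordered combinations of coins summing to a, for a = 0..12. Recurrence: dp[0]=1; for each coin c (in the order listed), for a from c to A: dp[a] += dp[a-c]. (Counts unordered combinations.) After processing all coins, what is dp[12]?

13

after  coin     0     1     2     3     4     5     6     7     8     9    10    11    12
          1     1     1     1     1     1     1     1     1     1     1     1     1     1
          2     1     1     2     2     3     3     4     4     5     5     6     6     7
          5     1     1     2     2     3     4     5     6     7     8    10    11    13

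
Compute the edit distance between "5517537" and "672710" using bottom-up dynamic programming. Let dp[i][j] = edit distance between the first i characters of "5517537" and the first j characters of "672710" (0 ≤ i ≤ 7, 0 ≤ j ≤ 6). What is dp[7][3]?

6

   ''  6  7  2  7  1  0
''  0  1  2  3  4  5  6
 5  1  1  2  3  4  5  6
 5  2  2  2  3  4  5  6
 1  3  3  3  3  4  4  5
 7  4  4  3  4  3  4  5
 5  5  5  4  4  4  4  5
 3  6  6  5  5  5  5  5
 7  7  7  6  6  5  6  6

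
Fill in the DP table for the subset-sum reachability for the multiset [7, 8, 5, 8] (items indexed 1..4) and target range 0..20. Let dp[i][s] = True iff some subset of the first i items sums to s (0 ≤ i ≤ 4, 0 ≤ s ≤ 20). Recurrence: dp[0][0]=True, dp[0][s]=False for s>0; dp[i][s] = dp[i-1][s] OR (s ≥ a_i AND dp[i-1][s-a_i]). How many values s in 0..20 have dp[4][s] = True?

i\s   0   1   2   3   4   5   6   7   8   9  10  11  12  13  14  15  16  17  18  19  20
  0   T   F   F   F   F   F   F   F   F   F   F   F   F   F   F   F   F   F   F   F   F
  1   T   F   F   F   F   F   F   T   F   F   F   F   F   F   F   F   F   F   F   F   F
  2   T   F   F   F   F   F   F   T   T   F   F   F   F   F   F   T   F   F   F   F   F
  3   T   F   F   F   F   T   F   T   T   F   F   F   T   T   F   T   F   F   F   F   T
  4   T   F   F   F   F   T   F   T   T   F   F   F   T   T   F   T   T   F   F   F   T

9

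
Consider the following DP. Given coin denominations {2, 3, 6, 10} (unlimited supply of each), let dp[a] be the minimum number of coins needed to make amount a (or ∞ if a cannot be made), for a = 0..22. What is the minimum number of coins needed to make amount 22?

 a  0  1  2  3  4  5  6  7  8  9 10 11 12 13 14 15 16 17 18 19 20 21 22
dp  0  -  1  1  2  2  1  3  2  2  1  3  2  2  3  3  2  4  3  3  2  4  3
(- denotes ∞ / unreachable)

3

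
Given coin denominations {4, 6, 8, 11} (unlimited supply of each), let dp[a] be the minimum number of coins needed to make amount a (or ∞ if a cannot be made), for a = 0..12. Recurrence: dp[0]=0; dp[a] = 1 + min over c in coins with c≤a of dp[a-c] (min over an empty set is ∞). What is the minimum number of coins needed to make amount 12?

2

 a  0  1  2  3  4  5  6  7  8  9 10 11 12
dp  0  -  -  -  1  -  1  -  1  -  2  1  2
(- denotes ∞ / unreachable)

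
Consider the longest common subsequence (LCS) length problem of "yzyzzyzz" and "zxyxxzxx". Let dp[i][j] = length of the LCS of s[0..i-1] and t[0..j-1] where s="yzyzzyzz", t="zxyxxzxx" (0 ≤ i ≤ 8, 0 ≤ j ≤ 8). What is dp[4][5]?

2

   ''  z  x  y  x  x  z  x  x
''  0  0  0  0  0  0  0  0  0
 y  0  0  0  1  1  1  1  1  1
 z  0  1  1  1  1  1  2  2  2
 y  0  1  1  2  2  2  2  2  2
 z  0  1  1  2  2  2  3  3  3
 z  0  1  1  2  2  2  3  3  3
 y  0  1  1  2  2  2  3  3  3
 z  0  1  1  2  2  2  3  3  3
 z  0  1  1  2  2  2  3  3  3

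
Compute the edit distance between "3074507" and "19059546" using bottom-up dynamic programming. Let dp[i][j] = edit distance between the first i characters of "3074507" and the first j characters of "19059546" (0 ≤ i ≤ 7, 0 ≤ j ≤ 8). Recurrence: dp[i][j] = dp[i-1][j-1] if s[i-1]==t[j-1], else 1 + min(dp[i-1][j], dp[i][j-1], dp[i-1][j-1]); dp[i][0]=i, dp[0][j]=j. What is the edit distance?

6

   ''  1  9  0  5  9  5  4  6
''  0  1  2  3  4  5  6  7  8
 3  1  1  2  3  4  5  6  7  8
 0  2  2  2  2  3  4  5  6  7
 7  3  3  3  3  3  4  5  6  7
 4  4  4  4  4  4  4  5  5  6
 5  5  5  5  5  4  5  4  5  6
 0  6  6  6  5  5  5  5  5  6
 7  7  7  7  6  6  6  6  6  6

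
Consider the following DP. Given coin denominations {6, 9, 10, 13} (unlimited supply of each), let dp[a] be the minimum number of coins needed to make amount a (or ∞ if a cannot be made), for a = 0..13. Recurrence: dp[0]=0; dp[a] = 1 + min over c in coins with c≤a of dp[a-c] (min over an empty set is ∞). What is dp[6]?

1

 a  0  1  2  3  4  5  6  7  8  9 10 11 12 13
dp  0  -  -  -  -  -  1  -  -  1  1  -  2  1
(- denotes ∞ / unreachable)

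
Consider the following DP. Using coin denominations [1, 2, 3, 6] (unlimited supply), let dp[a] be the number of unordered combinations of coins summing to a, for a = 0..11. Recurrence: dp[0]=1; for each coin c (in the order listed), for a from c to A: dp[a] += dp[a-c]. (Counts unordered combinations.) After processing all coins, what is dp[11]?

after  coin     0     1     2     3     4     5     6     7     8     9    10    11
          1     1     1     1     1     1     1     1     1     1     1     1     1
          2     1     1     2     2     3     3     4     4     5     5     6     6
          3     1     1     2     3     4     5     7     8    10    12    14    16
          6     1     1     2     3     4     5     8     9    12    15    18    21

21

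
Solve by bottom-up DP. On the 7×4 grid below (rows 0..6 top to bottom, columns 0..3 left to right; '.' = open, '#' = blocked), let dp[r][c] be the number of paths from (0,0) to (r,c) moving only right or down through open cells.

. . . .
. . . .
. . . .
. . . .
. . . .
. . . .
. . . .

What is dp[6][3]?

84

r\c   0   1   2   3
  0   1   1   1   1
  1   1   2   3   4
  2   1   3   6  10
  3   1   4  10  20
  4   1   5  15  35
  5   1   6  21  56
  6   1   7  28  84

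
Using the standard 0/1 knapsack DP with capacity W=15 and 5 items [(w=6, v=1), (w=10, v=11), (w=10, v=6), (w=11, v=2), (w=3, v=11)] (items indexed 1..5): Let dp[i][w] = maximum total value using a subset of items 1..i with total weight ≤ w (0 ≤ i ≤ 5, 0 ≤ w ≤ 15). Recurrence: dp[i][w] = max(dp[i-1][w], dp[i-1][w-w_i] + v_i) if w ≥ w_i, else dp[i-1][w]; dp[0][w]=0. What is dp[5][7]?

i\w   0   1   2   3   4   5   6   7   8   9  10  11  12  13  14  15
  0   0   0   0   0   0   0   0   0   0   0   0   0   0   0   0   0
  1   0   0   0   0   0   0   1   1   1   1   1   1   1   1   1   1
  2   0   0   0   0   0   0   1   1   1   1  11  11  11  11  11  11
  3   0   0   0   0   0   0   1   1   1   1  11  11  11  11  11  11
  4   0   0   0   0   0   0   1   1   1   1  11  11  11  11  11  11
  5   0   0   0  11  11  11  11  11  11  12  12  12  12  22  22  22

11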